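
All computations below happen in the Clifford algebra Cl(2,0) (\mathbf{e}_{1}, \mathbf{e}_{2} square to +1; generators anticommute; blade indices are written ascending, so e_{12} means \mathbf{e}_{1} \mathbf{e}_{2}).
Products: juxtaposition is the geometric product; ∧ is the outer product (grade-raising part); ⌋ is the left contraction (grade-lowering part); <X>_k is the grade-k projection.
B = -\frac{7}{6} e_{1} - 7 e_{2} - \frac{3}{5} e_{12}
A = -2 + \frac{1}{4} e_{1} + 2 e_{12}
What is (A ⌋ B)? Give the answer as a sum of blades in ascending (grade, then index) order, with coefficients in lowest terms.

step 1: \frac{109}{120} + \frac{7}{3} e_{1} + \frac{277}{20} e_{2} + \frac{6}{5} e_{12}
Answer: \frac{109}{120} + \frac{7}{3} e_{1} + \frac{277}{20} e_{2} + \frac{6}{5} e_{12}


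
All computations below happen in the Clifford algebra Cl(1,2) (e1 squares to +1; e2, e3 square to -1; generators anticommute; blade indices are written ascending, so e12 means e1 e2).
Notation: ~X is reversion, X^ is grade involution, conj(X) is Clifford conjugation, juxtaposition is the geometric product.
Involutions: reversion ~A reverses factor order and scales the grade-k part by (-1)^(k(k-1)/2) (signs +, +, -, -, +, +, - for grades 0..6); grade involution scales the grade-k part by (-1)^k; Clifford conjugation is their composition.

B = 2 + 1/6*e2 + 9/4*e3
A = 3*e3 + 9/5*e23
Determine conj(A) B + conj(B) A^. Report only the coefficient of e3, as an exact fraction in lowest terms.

first term: 27/4 + 81/20*e2 - 63/10*e3 - 31/10*e23
second term: -27/4 - 81/20*e2 - 57/10*e3 + 41/10*e23
Answer: -12


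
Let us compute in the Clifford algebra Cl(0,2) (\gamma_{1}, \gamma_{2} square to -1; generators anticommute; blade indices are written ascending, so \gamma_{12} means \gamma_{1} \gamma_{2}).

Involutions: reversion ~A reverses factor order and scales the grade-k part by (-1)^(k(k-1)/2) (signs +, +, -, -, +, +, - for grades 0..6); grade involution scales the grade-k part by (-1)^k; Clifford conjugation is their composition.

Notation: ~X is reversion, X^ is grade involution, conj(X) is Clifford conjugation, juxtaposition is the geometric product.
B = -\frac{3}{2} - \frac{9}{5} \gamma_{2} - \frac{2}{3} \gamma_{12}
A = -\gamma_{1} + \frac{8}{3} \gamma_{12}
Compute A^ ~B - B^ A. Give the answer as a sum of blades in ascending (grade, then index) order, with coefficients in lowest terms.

first term: -\frac{16}{9} + \frac{33}{10} \gamma_{1} - \frac{2}{3} \gamma_{2} - \frac{29}{5} \gamma_{12}
second term: \frac{16}{9} + \frac{63}{10} \gamma_{1} + \frac{2}{3} \gamma_{2} - \frac{11}{5} \gamma_{12}
Answer: -\frac{32}{9} - 3 \gamma_{1} - \frac{4}{3} \gamma_{2} - \frac{18}{5} \gamma_{12}


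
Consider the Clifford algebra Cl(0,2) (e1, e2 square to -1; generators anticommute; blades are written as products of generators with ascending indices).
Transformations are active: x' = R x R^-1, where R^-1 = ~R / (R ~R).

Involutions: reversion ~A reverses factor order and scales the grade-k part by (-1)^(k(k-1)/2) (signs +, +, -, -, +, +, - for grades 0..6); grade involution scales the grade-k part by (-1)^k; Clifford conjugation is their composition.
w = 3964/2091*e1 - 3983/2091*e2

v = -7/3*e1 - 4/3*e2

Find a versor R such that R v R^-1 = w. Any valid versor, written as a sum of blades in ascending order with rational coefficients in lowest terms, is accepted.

Key observation: q(v) = q(w) = -65/9 (sandwiches preserve the norm), so R = v + w = -305/697*e1 - 2257/697*e2 works whenever it is invertible — the component of v along it is kept and (v - w)/2 reverses, sending v to w.
Answer: -305/697*e1 - 2257/697*e2


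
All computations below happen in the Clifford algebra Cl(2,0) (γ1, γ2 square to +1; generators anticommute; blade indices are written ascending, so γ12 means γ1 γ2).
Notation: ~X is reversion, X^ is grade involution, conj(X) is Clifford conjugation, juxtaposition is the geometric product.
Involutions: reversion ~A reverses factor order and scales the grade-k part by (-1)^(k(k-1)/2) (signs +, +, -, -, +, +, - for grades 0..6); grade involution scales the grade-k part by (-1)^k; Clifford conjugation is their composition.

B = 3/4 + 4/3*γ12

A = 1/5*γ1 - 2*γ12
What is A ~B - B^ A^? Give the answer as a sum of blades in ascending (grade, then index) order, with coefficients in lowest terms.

first term: -8/3 + 3/20*γ1 - 4/15*γ2 - 3/2*γ12
second term: 8/3 - 3/20*γ1 + 4/15*γ2 - 3/2*γ12
Answer: -16/3 + 3/10*γ1 - 8/15*γ2


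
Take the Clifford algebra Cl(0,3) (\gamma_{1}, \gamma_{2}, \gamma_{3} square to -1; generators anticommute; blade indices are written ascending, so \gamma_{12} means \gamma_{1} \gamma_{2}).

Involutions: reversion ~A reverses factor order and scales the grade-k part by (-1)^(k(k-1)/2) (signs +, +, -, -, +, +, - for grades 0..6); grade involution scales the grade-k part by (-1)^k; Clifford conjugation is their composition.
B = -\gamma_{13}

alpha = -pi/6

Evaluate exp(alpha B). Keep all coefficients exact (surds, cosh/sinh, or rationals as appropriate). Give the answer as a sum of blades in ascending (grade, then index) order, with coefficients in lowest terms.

B^2 = (-1)^2*(\gamma_{13})^2 = 1*(-1) = -1 (a basis 2-blade squares to minus the product of its generators' squares).
B^2 = -1 — the series telescopes trigonometrically here: l = 1, alpha*l = - \frac{\pi}{6}, so exp(alpha B) = cos(- \frac{\pi}{6}) + (sin(- \frac{\pi}{6})/1)*B = \frac{\sqrt{3}}{2} + (- \frac{1}{2})*B.
Answer: \frac{\sqrt{3}}{2} + \frac{1}{2} \gamma_{13}


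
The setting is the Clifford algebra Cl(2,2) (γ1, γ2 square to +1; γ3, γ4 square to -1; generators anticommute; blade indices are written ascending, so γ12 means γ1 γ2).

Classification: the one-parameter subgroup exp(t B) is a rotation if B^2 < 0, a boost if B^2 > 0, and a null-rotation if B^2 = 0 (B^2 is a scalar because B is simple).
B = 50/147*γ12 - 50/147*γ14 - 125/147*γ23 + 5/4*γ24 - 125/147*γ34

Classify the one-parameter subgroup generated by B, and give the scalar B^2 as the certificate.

B^2 term by term: the squares give (50/147)^2*(γ12)^2 + (-50/147)^2*(γ14)^2 + (-125/147)^2*(γ23)^2 + (5/4)^2*(γ24)^2 + (-125/147)^2*(γ34)^2 = 2500/21609*(-1) + 2500/21609*(+1) + 15625/21609*(+1) + 25/16*(+1) + 15625/21609*(-1) = 25/16 (each basis 2-blade squares to minus the product of its generators' squares); cross terms between blades sharing an index anticommute and cancel; the commuting (index-disjoint) pairs give grade-4 terms 2*c*c'*(blade product), which cancel blade by blade — γ1234: -12500/21609 + 12500/21609 = 0 — confirming B is simple. So B^2 = 25/16.
Answer: boost, certificate B^2 = 25/16. Certificate logic: 25/16 is a conjugation-invariant scalar, so its sign fixes rotation versus boost versus null-rotation outright.


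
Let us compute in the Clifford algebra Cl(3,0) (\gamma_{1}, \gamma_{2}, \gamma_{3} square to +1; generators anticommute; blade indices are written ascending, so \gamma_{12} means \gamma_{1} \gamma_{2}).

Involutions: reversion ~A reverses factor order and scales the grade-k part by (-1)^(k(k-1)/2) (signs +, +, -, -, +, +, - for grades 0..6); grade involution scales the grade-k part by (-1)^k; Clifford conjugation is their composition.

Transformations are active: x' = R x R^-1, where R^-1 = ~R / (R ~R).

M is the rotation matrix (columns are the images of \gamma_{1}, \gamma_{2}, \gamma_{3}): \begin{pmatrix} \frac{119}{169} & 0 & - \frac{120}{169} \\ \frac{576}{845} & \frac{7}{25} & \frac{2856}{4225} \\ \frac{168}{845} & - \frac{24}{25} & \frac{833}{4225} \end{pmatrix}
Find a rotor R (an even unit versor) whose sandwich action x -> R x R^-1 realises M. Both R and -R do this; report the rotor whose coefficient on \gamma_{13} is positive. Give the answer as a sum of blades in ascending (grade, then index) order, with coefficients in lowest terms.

Method: write R = a + b12*\gamma_{12} + b13*\gamma_{13} + b23*\gamma_{23} with a^2 + b12^2 + b13^2 + b23^2 = 1 (so R^-1 = ~R). Expanding the columns R e_j ~R gives tr M = 4a^2 - 1 and, from the antisymmetric part, M21 - M12 = -4a*b12, M13 - M31 = 4a*b13, M32 - M23 = -4a*b23.
Here tr M = \frac{4991}{4225}, so a^2 = (1 + tr M)/4 = \frac{2304}{4225} and a = ±\frac{48}{65}. Taking a = \frac{48}{65}: M21 - M12 = \frac{576}{845}, M13 - M31 = -\frac{768}{845}, M32 - M23 = -\frac{6912}{4225}, giving b12 = -\frac{3}{13}, b13 = -\frac{4}{13}, b23 = \frac{36}{65}, i.e. R = \frac{48}{65} - \frac{3}{13} \gamma_{12} - \frac{4}{13} \gamma_{13} + \frac{36}{65} \gamma_{23}.
Its \gamma_{13} coefficient is negative, so report the other preimage -R.
Answer: -\frac{48}{65} + \frac{3}{13} \gamma_{12} + \frac{4}{13} \gamma_{13} - \frac{36}{65} \gamma_{23}. Key observation: the double cover Spin(3) -> SO(3) sends R and -R to the same matrix (trace \frac{4991}{4225} here), so the stated sign of the \gamma_{13} coefficient is what selects one sheet.


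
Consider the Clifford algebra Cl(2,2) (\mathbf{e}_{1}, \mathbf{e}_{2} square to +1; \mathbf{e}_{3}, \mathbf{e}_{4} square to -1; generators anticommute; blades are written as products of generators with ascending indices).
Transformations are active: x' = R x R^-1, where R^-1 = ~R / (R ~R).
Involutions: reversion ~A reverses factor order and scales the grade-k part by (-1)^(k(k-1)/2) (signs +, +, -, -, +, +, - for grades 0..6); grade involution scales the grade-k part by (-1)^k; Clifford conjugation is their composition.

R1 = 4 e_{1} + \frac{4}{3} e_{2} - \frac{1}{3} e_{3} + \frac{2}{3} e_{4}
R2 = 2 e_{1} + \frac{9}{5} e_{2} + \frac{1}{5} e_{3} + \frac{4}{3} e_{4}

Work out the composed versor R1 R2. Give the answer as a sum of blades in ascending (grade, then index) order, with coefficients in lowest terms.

Distribute over the terms of R1 (each basis-blade product reordered to ascending indices, repeated generators contracted through their squares):
(4 e_{1}) R2 = 8 + \frac{36}{5} e_{1} e_{2} + \frac{4}{5} e_{1} e_{3} + \frac{16}{3} e_{1} e_{4}
(\frac{4}{3} e_{2}) R2 = \frac{12}{5} - \frac{8}{3} e_{1} e_{2} + \frac{4}{15} e_{2} e_{3} + \frac{16}{9} e_{2} e_{4}
(-\frac{1}{3} e_{3}) R2 = \frac{1}{15} + \frac{2}{3} e_{1} e_{3} + \frac{3}{5} e_{2} e_{3} - \frac{4}{9} e_{3} e_{4}
(\frac{2}{3} e_{4}) R2 = -\frac{8}{9} - \frac{4}{3} e_{1} e_{4} - \frac{6}{5} e_{2} e_{4} - \frac{2}{15} e_{3} e_{4}
Summing the partial products and collecting blades:
Answer: \frac{431}{45} + \frac{68}{15} e_{1} e_{2} + \frac{22}{15} e_{1} e_{3} + 4 e_{1} e_{4} + \frac{13}{15} e_{2} e_{3} + \frac{26}{45} e_{2} e_{4} - \frac{26}{45} e_{3} e_{4}


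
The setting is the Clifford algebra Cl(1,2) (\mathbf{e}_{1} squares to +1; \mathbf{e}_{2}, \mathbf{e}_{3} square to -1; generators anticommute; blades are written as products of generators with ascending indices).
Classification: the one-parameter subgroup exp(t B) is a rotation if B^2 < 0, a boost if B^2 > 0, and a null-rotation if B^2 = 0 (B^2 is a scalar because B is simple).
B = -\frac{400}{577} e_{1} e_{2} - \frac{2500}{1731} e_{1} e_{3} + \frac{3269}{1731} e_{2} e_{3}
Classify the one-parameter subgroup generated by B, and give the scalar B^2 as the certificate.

B^2 term by term: the squares give (-\frac{400}{577})^2*(e_{1} e_{2})^2 + (-\frac{2500}{1731})^2*(e_{1} e_{3})^2 + (\frac{3269}{1731})^2*(e_{2} e_{3})^2 = \frac{160000}{332929}*(+1) + \frac{6250000}{2996361}*(+1) + \frac{10686361}{2996361}*(-1) = -1 (each basis 2-blade squares to minus the product of its generators' squares); cross terms between blades sharing an index anticommute and cancel. So B^2 = -1.
Answer: rotation, certificate B^2 = -1. Note: conjugating B changes its blade decomposition but never the scalar B^2 = -1, whose sign settles the classification.


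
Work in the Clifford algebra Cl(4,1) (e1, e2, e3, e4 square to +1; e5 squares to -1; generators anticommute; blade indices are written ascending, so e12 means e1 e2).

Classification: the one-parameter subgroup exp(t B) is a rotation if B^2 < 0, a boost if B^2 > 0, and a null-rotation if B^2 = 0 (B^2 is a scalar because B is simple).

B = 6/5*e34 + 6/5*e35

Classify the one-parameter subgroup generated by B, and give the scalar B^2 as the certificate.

B^2 term by term: the squares give (6/5)^2*(e34)^2 + (6/5)^2*(e35)^2 = 36/25*(-1) + 36/25*(+1) = 0 (each basis 2-blade squares to minus the product of its generators' squares); cross terms between blades sharing an index anticommute and cancel. So B^2 = 0.
Answer: null-rotation, certificate B^2 = 0. The invariant at work: B^2 = 0 is unchanged by conjugation, hence its sign classifies the subgroup whatever basis B is written in.


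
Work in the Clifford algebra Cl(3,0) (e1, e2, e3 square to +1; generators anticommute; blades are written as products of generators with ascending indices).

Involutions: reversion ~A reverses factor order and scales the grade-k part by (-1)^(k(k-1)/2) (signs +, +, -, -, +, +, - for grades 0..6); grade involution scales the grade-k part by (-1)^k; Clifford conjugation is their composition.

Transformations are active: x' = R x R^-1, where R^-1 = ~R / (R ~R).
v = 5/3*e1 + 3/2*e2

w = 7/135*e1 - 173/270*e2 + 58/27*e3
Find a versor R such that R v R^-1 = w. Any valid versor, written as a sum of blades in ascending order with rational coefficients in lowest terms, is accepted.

Equal squares first: v^2 = w^2 = 181/36. Then v + w = 232/135*e1 + 116/135*e2 + 58/27*e3 is a versor taking v to w, provided it is invertible.
Answer: 232/135*e1 + 116/135*e2 + 58/27*e3


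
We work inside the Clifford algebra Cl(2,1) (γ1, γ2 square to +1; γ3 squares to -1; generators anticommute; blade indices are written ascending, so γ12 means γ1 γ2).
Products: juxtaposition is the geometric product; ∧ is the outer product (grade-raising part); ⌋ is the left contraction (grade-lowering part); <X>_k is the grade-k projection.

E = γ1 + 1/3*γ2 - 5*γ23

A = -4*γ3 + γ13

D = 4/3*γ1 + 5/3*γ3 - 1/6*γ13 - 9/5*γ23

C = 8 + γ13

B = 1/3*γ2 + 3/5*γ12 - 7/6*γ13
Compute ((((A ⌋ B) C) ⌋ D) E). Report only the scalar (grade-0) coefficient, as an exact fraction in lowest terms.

step 1: -7/6 + 14/3*γ1
step 2: -28/3 + 112/3*γ1 + 14/3*γ3 - 7/6*γ13
step 3: 1519/36 - 119/9*γ1 - 42/5*γ2 - 196/9*γ3 + 14/9*γ13 + 84/5*γ23
step 4: -4501/45 + 1519/36*γ1 + 13279/108*γ2 + 1568/45*γ3 - 511/135*γ12 + 196/9*γ13 - 22001/108*γ23 + 11123/135*γ123
Answer: -4501/45


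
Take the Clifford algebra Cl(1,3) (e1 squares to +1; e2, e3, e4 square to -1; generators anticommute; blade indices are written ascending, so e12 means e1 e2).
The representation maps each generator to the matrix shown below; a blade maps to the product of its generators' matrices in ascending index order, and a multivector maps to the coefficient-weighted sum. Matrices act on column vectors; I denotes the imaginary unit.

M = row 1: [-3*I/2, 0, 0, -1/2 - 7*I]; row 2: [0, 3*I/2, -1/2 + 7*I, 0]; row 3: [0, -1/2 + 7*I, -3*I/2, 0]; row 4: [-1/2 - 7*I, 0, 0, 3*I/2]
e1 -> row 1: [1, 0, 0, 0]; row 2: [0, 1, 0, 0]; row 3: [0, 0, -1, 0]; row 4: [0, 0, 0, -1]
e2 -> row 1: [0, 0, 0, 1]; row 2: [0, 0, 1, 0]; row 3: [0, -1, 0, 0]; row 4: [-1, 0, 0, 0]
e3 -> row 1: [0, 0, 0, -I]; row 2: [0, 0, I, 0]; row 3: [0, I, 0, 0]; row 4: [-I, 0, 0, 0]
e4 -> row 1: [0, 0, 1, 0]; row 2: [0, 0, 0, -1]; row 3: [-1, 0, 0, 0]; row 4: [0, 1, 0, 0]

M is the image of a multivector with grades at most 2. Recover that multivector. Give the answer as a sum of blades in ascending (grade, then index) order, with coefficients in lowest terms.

Method: the blade images are trace-orthogonal — tr(rho(e_A) rho(e_B)^-1) = 4 if A = B and 0 otherwise — and rho(e_A)^-1 = (e_A)^2 * rho(e_A) with (e_A)^2 = +1 or -1, so the coefficient of e_A in the preimage is (e_A)^2 * tr(M rho(e_A))/4.
Nonzero projections over blades of grade <= 2: e3: (e3)^2 = -1, tr(M rho(e3)) = -28, coefficient 7; e12: (e12)^2 = +1, tr(M rho(e12)) = -2, coefficient -1/2; e23: (e23)^2 = -1, tr(M rho(e23)) = -6, coefficient 3/2. Every other blade of grade <= 2 projects to 0.
Answer: 7*e3 - 1/2*e12 + 3/2*e23


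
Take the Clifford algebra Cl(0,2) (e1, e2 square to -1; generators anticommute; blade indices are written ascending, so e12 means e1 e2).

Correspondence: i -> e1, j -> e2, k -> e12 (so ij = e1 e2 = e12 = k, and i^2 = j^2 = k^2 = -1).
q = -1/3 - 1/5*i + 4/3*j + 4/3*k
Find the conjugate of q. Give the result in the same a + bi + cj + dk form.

In blades: q = -1/3 - 1/5*e1 + 4/3*e2 + 4/3*e12.
Conjugation here is Clifford conjugation: the scalar is fixed and the grade-1 and grade-2 blades all flip sign, giving -1/3 + 1/5*e1 - 4/3*e2 - 4/3*e12; translating back:
Answer: -1/3 + 1/5*i - 4/3*j - 4/3*k


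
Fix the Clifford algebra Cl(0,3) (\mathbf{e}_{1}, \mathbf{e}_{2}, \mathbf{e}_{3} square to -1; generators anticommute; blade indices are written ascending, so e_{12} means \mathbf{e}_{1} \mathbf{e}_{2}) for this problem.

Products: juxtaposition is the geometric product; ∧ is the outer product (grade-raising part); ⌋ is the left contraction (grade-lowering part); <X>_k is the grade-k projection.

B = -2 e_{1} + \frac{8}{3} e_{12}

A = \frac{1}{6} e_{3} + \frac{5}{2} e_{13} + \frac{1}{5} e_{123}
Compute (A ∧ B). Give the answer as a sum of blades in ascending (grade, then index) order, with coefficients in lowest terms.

step 1: \frac{1}{3} e_{13} + \frac{4}{9} e_{123}
Answer: \frac{1}{3} e_{13} + \frac{4}{9} e_{123}


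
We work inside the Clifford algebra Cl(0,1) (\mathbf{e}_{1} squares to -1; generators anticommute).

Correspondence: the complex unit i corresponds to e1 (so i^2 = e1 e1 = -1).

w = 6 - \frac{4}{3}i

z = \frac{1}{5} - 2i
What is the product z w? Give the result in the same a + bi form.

In blades: z = \frac{1}{5} - 2 e_{1}, w = 6 - \frac{4}{3} e_{1}.
Distribute z over w term by term (generator squares from the signature, products reordered to ascending indices): (\frac{1}{5})*w = \frac{6}{5} - \frac{4}{15} e_{1}; (-2 e_{1})*w = -\frac{8}{3} - 12 e_{1}.
Sum: -\frac{22}{15} - \frac{184}{15} e_{1}; translating back through the correspondence:
Answer: -\frac{22}{15} - \frac{184}{15}i


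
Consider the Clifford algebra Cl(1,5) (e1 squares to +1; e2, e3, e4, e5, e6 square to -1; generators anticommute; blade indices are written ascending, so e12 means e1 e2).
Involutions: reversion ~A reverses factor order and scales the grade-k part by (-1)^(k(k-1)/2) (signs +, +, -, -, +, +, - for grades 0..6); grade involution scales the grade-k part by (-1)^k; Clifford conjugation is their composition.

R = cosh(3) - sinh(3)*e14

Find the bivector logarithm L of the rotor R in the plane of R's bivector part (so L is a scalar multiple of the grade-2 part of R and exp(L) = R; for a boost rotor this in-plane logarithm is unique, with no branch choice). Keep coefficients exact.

The scalar part of R is cosh(3), so cosh pins the rapidity up to sign — the sign comes from the bivector part; dividing that part by sinh of the rapidity yields the plane, and the in-plane L = rapidity * plane is unique because the two sign choices cancel.
Concretely: cosh(rapidity) = cosh(3) gives rapidity = ±3, and since rapidity/sinh(rapidity) is even the sign is immaterial: L = (rapidity/sinh(rapidity)) * <R>_2 = (3/sinh(3)) * <R>_2.
Answer: -3*e14


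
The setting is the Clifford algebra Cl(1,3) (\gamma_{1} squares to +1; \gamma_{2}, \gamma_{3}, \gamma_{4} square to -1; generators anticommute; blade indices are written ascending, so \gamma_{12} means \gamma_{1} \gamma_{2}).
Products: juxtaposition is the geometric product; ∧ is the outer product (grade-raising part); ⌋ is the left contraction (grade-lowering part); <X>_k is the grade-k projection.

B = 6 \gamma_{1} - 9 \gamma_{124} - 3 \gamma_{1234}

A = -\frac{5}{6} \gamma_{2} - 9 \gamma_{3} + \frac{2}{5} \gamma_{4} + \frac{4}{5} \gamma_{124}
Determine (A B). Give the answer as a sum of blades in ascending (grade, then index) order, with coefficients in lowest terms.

step 1: \frac{36}{5} - \frac{12}{5} \gamma_{3} + \frac{43}{5} \gamma_{12} + 54 \gamma_{13} + \frac{51}{10} \gamma_{14} + \frac{24}{5} \gamma_{24} - \frac{6}{5} \gamma_{123} - 27 \gamma_{124} + \frac{5}{2} \gamma_{134} + 81 \gamma_{1234}
Answer: \frac{36}{5} - \frac{12}{5} \gamma_{3} + \frac{43}{5} \gamma_{12} + 54 \gamma_{13} + \frac{51}{10} \gamma_{14} + \frac{24}{5} \gamma_{24} - \frac{6}{5} \gamma_{123} - 27 \gamma_{124} + \frac{5}{2} \gamma_{134} + 81 \gamma_{1234}


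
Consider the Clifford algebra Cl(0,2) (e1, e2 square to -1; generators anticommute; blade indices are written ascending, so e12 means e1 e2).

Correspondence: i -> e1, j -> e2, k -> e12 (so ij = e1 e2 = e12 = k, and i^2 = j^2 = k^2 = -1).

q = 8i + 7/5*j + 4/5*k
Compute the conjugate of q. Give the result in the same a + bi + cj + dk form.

In blades: q = 8*e1 + 7/5*e2 + 4/5*e12.
Conjugation here is Clifford conjugation: the scalar is fixed and the grade-1 and grade-2 blades all flip sign, giving -8*e1 - 7/5*e2 - 4/5*e12; translating back:
Answer: -8i - 7/5*j - 4/5*k


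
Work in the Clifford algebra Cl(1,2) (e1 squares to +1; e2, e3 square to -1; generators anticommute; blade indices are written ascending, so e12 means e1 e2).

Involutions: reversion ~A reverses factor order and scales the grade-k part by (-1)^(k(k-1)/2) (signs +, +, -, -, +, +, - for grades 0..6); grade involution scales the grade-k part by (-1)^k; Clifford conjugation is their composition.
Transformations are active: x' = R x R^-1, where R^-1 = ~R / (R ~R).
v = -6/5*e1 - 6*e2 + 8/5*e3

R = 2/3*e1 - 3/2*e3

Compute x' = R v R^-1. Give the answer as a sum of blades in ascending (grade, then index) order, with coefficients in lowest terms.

~R = 2/3*e1 - 3/2*e3, and R ~R = -65/36, so R^-1 = ~R / (-65/36).
R v = 8/5 - 4*e12 - 11/15*e13 - 9*e23
Answer: 6/325*e1 + 6*e2 + 344/325*e3


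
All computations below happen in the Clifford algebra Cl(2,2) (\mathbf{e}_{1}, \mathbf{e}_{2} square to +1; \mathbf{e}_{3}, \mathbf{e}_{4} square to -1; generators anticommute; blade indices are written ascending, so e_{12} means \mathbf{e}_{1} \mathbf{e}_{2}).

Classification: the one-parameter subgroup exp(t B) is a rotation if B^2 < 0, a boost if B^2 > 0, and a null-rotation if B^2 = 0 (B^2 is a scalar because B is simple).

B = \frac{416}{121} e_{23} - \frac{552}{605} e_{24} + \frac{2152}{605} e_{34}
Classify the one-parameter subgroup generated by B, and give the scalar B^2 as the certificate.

B^2 term by term: the squares give (\frac{416}{121})^2*(e_{23})^2 + (-\frac{552}{605})^2*(e_{24})^2 + (\frac{2152}{605})^2*(e_{34})^2 = \frac{173056}{14641}*(+1) + \frac{304704}{366025}*(+1) + \frac{4631104}{366025}*(-1) = 0 (each basis 2-blade squares to minus the product of its generators' squares); cross terms between blades sharing an index anticommute and cancel. So B^2 = 0.
Answer: null-rotation, certificate B^2 = 0. Because 0 is invariant under every versor sandwich, the classification follows from its sign alone.


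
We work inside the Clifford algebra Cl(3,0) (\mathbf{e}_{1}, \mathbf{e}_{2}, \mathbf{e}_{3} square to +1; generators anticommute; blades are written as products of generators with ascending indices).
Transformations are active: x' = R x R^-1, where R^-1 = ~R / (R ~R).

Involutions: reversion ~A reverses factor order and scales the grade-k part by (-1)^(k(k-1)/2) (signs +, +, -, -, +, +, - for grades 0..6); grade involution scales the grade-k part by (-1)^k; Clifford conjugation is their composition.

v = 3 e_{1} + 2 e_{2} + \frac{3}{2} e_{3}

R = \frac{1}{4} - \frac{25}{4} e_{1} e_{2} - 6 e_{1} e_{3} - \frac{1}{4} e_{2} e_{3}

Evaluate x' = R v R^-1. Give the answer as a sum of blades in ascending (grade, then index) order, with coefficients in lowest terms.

~R = \frac{1}{4} + \frac{25}{4} e_{1} e_{2} + 6 e_{1} e_{3} + \frac{1}{4} e_{2} e_{3}, and R ~R = \frac{1203}{16}, so R^-1 = ~R / (\frac{1203}{16}).
R v = -\frac{83}{4} e_{1} + \frac{151}{8} e_{2} + \frac{151}{8} e_{3} + \frac{15}{8} e_{1} e_{2} e_{3}
Answer: -\frac{3790}{1203} e_{1} - \frac{1895}{1203} e_{2} - \frac{4057}{2406} e_{3}


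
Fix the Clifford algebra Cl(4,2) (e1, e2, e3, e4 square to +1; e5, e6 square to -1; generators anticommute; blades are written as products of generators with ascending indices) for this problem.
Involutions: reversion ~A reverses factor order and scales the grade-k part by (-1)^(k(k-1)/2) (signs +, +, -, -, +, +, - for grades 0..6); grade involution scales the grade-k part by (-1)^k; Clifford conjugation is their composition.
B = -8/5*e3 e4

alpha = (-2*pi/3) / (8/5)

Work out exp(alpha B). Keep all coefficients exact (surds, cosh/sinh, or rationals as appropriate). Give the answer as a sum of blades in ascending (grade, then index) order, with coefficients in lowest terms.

B^2 = (-8/5)^2*(e3 e4)^2 = 64/25*(-1) = -64/25 (a basis 2-blade squares to minus the product of its generators' squares).
B^2 = -64/25 — the series telescopes trigonometrically here: l = 8/5, alpha*l = -2*pi/3, so exp(alpha B) = cos(-2*pi/3) + (sin(-2*pi/3)/(8/5))*B = -1/2 + (-5*sqrt(3)/16)*B.
Answer: -1/2 + sqrt(3)/2*e3 e4


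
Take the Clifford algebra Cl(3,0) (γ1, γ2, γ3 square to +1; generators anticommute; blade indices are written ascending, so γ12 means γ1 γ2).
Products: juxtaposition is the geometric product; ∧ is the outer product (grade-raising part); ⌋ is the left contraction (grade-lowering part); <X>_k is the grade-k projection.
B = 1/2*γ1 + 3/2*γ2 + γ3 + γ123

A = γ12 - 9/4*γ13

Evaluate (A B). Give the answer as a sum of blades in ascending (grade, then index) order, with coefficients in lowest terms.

step 1: -3/4*γ1 - 11/4*γ2 + 1/8*γ3 + 35/8*γ123
Answer: -3/4*γ1 - 11/4*γ2 + 1/8*γ3 + 35/8*γ123


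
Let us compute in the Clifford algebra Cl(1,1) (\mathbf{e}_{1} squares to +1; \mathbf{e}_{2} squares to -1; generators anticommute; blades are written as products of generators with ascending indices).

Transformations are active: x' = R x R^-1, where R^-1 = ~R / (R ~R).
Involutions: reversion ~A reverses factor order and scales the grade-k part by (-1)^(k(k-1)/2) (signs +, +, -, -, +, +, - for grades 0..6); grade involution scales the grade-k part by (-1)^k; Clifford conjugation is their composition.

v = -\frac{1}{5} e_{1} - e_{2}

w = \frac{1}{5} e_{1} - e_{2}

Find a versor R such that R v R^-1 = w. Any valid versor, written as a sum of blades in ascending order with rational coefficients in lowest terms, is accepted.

The midline construction: v and w both square to -\frac{24}{25}, so reflecting in their sum -2 e_{2} exchanges them.
Answer: -2 e_{2}


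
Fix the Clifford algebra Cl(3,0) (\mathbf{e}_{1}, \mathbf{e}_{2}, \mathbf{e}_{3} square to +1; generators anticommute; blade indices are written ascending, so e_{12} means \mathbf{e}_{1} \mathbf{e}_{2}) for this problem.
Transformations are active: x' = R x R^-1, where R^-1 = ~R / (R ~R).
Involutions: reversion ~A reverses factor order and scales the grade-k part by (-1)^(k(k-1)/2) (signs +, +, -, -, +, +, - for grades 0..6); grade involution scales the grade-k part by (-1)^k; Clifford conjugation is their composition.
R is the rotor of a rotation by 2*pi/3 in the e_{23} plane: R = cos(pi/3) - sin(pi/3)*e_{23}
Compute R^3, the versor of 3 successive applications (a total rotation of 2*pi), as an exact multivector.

Half-angle bookkeeping: 3 applications in e_{23} add up to rotor phase 3*pi/3 = \pi, so R^3 = cos(\pi) - sin(\pi)*e_{23}.
cos(\pi) = -1 and sin(\pi) = 0, so R^3 = -1. The total rotation 2*pi is 1 full turn, so every vector returns to itself, yet the rotor is -1, on the OTHER sheet of the double cover (an odd number of 2*pi turns).
Answer: -1


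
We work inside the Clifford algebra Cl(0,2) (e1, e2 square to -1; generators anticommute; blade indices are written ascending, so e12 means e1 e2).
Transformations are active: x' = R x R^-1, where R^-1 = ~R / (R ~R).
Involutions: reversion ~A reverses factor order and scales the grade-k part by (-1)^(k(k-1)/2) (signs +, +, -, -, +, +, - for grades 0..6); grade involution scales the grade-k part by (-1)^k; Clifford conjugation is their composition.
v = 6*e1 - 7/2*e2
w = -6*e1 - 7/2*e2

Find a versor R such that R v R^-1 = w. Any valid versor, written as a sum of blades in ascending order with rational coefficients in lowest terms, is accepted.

The midline construction: v and w both square to -193/4, so reflecting in their sum -7*e2 exchanges them.
Answer: -7*e2


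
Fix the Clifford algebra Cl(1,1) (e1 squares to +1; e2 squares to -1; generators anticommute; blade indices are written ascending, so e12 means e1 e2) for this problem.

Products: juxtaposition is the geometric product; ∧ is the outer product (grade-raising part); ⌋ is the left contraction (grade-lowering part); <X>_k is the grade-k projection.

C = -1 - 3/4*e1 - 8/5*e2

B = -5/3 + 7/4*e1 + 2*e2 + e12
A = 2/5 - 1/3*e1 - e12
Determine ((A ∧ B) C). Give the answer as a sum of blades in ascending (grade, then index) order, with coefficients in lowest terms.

step 1: -2/3 + 113/90*e1 + 4/5*e2 + 7/5*e12
step 2: 201/200 + 334/225*e1 + 79/60*e2 - 632/225*e12
Answer: 201/200 + 334/225*e1 + 79/60*e2 - 632/225*e12


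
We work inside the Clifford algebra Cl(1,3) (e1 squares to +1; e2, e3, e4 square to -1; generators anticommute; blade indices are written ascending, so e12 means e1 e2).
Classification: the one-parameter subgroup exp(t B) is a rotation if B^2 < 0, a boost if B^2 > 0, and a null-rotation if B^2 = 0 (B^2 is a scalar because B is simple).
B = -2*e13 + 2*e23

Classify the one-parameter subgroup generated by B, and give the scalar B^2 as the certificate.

B^2 term by term: the squares give (-2)^2*(e13)^2 + (2)^2*(e23)^2 = 4*(+1) + 4*(-1) = 0 (each basis 2-blade squares to minus the product of its generators' squares); cross terms between blades sharing an index anticommute and cancel. So B^2 = 0.
Answer: null-rotation, certificate B^2 = 0. The scalar 0 is the complete invariant here: its sign names the subgroup type.


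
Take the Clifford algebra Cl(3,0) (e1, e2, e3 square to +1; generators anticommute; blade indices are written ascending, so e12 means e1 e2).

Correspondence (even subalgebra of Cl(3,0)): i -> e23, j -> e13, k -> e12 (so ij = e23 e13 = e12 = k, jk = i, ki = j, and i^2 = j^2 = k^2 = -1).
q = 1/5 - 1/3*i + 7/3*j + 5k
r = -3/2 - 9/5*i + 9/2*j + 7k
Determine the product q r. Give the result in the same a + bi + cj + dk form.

In blades: q = 1/5 + 5*e12 + 7/3*e13 - 1/3*e23, r = -3/2 + 7*e12 + 9/2*e13 - 9/5*e23.
Distribute q over r term by term (generator squares from the signature, products reordered to ascending indices): (1/5)*r = -3/10 + 7/5*e12 + 9/10*e13 - 9/25*e23; (5*e12)*r = -35 - 15/2*e12 - 9*e13 - 45/2*e23; (7/3*e13)*r = -21/2 + 21/5*e12 - 7/2*e13 + 49/3*e23; (-1/3*e23)*r = -3/5 - 3/2*e12 + 7/3*e13 + 1/2*e23.
Sum: -232/5 - 17/5*e12 - 139/15*e13 - 452/75*e23; translating back through the correspondence:
Answer: -232/5 - 452/75*i - 139/15*j - 17/5*k


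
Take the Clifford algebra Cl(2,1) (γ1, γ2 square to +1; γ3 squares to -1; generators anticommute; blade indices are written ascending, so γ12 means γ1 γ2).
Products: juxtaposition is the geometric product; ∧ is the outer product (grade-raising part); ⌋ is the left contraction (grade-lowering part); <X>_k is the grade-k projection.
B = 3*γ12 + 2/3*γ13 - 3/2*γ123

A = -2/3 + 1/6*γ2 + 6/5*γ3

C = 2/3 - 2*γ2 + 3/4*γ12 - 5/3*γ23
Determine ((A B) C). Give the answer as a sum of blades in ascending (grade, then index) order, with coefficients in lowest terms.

step 1: 3/10*γ1 - 1/5*γ12 - 7/36*γ13 + 202/45*γ123
step 2: 3/20 - 929/135*γ1 + 9/40*γ2 - 101/30*γ3 - 221/540*γ12 + 2479/270*γ13 - 7/48*γ23 + 284/135*γ123
Answer: 3/20 - 929/135*γ1 + 9/40*γ2 - 101/30*γ3 - 221/540*γ12 + 2479/270*γ13 - 7/48*γ23 + 284/135*γ123


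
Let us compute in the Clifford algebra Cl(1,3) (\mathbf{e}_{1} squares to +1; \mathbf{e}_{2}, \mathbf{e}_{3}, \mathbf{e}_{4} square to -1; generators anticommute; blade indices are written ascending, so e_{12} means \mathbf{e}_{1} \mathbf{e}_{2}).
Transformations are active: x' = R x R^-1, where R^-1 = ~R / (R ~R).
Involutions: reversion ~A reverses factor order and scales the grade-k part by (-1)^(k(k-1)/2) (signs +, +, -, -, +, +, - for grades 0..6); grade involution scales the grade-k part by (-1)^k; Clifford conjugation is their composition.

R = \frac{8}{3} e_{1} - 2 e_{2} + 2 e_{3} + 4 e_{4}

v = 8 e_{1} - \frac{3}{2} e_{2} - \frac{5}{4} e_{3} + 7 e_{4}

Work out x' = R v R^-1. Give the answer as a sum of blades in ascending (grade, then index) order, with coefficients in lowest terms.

~R = \frac{8}{3} e_{1} - 2 e_{2} + 2 e_{3} + 4 e_{4}, and R ~R = -\frac{152}{9}, so R^-1 = ~R / (-\frac{152}{9}).
R v = -\frac{43}{6} + 12 e_{12} - \frac{58}{3} e_{13} - \frac{40}{3} e_{14} + \frac{11}{2} e_{23} - 8 e_{24} + 19 e_{34}
Answer: -\frac{109}{19} e_{1} - \frac{15}{76} e_{2} + \frac{56}{19} e_{3} - \frac{137}{38} e_{4}


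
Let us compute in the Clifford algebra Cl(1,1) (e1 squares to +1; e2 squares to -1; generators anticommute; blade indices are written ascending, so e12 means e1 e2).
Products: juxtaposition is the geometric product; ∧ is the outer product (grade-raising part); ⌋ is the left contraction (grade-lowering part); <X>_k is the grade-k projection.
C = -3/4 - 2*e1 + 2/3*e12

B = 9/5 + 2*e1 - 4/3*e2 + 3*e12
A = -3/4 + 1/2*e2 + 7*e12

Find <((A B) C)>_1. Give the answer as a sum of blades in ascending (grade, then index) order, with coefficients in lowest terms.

step 1: 1219/60 + 28/3*e1 - 121/10*e2 + 187/20*e12
step 2: -6641/240 - 557/10*e1 + 12239/360*e2 - 12721/720*e12
step 3: -557/10*e1 + 12239/360*e2
Answer: -557/10*e1 + 12239/360*e2


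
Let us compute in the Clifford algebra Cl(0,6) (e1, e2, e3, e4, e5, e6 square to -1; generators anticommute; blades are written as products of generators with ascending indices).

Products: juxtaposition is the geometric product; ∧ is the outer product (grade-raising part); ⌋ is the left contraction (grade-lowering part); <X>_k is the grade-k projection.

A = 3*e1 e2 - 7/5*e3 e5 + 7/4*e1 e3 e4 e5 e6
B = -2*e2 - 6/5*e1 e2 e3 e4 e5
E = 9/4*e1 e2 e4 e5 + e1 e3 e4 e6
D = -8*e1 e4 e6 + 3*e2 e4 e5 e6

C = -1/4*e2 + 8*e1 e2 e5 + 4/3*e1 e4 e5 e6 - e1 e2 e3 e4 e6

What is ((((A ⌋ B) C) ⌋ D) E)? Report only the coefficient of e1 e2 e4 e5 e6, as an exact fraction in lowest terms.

step 1: 42/25*e1 e2 e4 + 18/5*e3 e4 e5
step 2: -21/50*e1 e4 + 42/25*e3 e6 - 336/25*e4 e5 + 24/5*e1 e3 e6 + 56/25*e2 e5 e6 - 144/5*e1 e2 e3 e4 + 18/5*e1 e2 e5 e6 + 9/10*e2 e3 e4 e5
step 3: 168/25*e4 - 84/25*e6 + 1008/25*e2 e6
step 4: -378/25*e1 e2 e5 - 84/25*e1 e3 e4 - 168/25*e1 e3 e6 - 1008/25*e1 e2 e3 e4 + 2268/25*e1 e4 e5 e6 - 189/25*e1 e2 e4 e5 e6
Answer: -189/25


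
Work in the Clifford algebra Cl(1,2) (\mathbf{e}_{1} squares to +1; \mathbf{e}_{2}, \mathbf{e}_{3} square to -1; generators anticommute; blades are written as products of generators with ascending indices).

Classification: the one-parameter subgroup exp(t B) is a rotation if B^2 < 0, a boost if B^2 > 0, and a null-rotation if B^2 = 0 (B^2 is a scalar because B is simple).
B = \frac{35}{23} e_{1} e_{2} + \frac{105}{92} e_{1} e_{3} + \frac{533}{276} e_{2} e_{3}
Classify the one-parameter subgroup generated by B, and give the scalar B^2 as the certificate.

B^2 term by term: the squares give (\frac{35}{23})^2*(e_{1} e_{2})^2 + (\frac{105}{92})^2*(e_{1} e_{3})^2 + (\frac{533}{276})^2*(e_{2} e_{3})^2 = \frac{1225}{529}*(+1) + \frac{11025}{8464}*(+1) + \frac{284089}{76176}*(-1) = -\frac{1}{9} (each basis 2-blade squares to minus the product of its generators' squares); cross terms between blades sharing an index anticommute and cancel. So B^2 = -\frac{1}{9}.
Answer: rotation, certificate B^2 = -\frac{1}{9}. The scalar -\frac{1}{9} is the complete invariant here: its sign names the subgroup type.


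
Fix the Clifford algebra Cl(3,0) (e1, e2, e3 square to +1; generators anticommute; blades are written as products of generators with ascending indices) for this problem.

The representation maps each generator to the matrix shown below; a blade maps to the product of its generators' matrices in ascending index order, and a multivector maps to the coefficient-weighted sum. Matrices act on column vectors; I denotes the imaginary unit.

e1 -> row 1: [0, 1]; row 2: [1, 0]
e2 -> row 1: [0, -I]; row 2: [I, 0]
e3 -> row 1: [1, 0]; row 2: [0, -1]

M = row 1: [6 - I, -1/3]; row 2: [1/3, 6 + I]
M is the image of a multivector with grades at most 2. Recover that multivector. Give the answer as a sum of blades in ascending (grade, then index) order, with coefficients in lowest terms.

Method: 1, rho(e1), rho(e2), rho(e3) form a trace-orthogonal basis of the 2x2 complex matrices (tr(X Y) = 2 if X = Y, else 0), so M = m0*1 + m1*rho(e1) + m2*rho(e2) + m3*rho(e3) with m0 = tr(M)/2 = 6, m1 = tr(M rho(e1))/2 = 0, m2 = tr(M rho(e2))/2 = -I/3, m3 = tr(M rho(e3))/2 = -I.
Multiplying table entries, the bivector images are rho(e1 e2) = I*rho(e3), rho(e1 e3) = -I*rho(e2), rho(e2 e3) = I*rho(e1); with real blade coefficients the real parts of m0..m3 are the coefficients of 1, e1, e2, e3 and the imaginary parts give the bivectors (e2 e3: Im m1, e1 e3: -Im m2, e1 e2: Im m3).
Answer: 6 - e1 e2 + 1/3*e1 e3


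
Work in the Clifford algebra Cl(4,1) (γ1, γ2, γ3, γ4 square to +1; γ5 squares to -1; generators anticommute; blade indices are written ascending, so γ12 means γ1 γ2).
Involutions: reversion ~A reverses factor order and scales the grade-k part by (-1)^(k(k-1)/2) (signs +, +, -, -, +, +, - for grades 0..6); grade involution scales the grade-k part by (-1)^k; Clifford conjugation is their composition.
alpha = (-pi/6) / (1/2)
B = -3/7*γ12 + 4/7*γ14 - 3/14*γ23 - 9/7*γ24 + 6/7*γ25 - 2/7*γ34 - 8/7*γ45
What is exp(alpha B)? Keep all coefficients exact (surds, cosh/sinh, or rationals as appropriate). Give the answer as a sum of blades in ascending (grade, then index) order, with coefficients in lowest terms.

B^2 term by term: the squares give (-3/7)^2*(γ12)^2 + (4/7)^2*(γ14)^2 + (-3/14)^2*(γ23)^2 + (-9/7)^2*(γ24)^2 + (6/7)^2*(γ25)^2 + (-2/7)^2*(γ34)^2 + (-8/7)^2*(γ45)^2 = 9/49*(-1) + 16/49*(-1) + 9/196*(-1) + 81/49*(-1) + 36/49*(+1) + 4/49*(-1) + 64/49*(+1) = -1/4 (each basis 2-blade squares to minus the product of its generators' squares); cross terms between blades sharing an index anticommute and cancel; the commuting (index-disjoint) pairs give grade-4 terms 2*c*c'*(blade product), which cancel blade by blade — γ1234: 12/49 - 12/49 = 0; γ1245: 48/49 - 48/49 = 0; γ2345: 24/49 - 24/49 = 0 — confirming B is simple. So B^2 = -1/4.
B^2 = -1/4 — since the square is negative, the closed form is circular: l = 1/2, alpha*l = -pi/6, so exp(alpha B) = cos(-pi/6) + (sin(-pi/6)/(1/2))*B = sqrt(3)/2 + (-1)*B.
Answer: sqrt(3)/2 + 3/7*γ12 - 4/7*γ14 + 3/14*γ23 + 9/7*γ24 - 6/7*γ25 + 2/7*γ34 + 8/7*γ45


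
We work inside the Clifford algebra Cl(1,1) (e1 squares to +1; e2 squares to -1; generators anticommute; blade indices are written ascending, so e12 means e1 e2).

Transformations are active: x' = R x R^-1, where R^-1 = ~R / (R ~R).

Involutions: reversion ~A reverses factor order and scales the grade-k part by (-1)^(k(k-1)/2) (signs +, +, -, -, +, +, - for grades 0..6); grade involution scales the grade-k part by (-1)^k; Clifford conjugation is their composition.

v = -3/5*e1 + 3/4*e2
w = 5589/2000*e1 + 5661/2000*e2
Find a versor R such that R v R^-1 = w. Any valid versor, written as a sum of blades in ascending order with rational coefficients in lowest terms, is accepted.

Equal squares first: v^2 = w^2 = -81/400. Then v + w = 4389/2000*e1 + 7161/2000*e2 is a versor taking v to w, provided it is invertible.
Answer: 4389/2000*e1 + 7161/2000*e2


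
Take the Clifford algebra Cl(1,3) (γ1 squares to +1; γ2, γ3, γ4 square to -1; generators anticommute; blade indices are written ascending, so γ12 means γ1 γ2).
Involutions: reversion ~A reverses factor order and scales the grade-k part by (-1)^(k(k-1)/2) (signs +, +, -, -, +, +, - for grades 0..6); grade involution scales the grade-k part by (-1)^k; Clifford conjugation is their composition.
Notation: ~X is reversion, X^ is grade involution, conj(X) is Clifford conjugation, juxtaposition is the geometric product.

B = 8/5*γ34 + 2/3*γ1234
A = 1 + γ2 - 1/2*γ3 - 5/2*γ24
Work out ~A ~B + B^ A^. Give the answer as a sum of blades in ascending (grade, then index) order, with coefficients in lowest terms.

first term: -4/5*γ4 + 5/3*γ13 - 4*γ23 - 8/5*γ34 + 1/3*γ124 + 2/3*γ134 - 8/5*γ234 + 2/3*γ1234
second term: 4/5*γ4 - 5/3*γ13 + 4*γ23 + 8/5*γ34 + 1/3*γ124 + 2/3*γ134 - 8/5*γ234 + 2/3*γ1234
Answer: 2/3*γ124 + 4/3*γ134 - 16/5*γ234 + 4/3*γ1234
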